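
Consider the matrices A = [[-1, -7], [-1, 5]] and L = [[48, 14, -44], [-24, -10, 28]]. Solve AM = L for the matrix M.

Left-multiplying both sides by A⁻¹ gives M = A⁻¹L.
det A = -12, so A⁻¹ = [[-5/12, -7/12], [-1/12, 1/12]].
M = A⁻¹L = [[-5/12, -7/12], [-1/12, 1/12]] · [[48, 14, -44], [-24, -10, 28]] = [[-6, 0, 2], [-6, -2, 6]].

M = [[-6, 0, 2], [-6, -2, 6]]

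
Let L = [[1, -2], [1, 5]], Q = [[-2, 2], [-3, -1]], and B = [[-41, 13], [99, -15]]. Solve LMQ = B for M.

M = [[2, -1], [-4, -4]]

Isolating M: multiply by L⁻¹ from the left and Q⁻¹ from the right, so M = L⁻¹BQ⁻¹.
det L = 7, so L⁻¹ = [[5/7, 2/7], [-1/7, 1/7]].
Q has determinant 8; Q⁻¹ = [[-1/8, -1/4], [3/8, -1/4]].
L⁻¹B = [[-1, 5], [20, -4]].
M = (L⁻¹B)Q⁻¹ = [[2, -1], [-4, -4]].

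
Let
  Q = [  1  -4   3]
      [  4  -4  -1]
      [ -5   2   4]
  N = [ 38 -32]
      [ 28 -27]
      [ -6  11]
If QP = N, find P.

P = [[2, -5], [-6, 3], [4, -5]]

Left-multiplying both sides by Q⁻¹ gives P = Q⁻¹N.
det Q = -6, so Q⁻¹ = [[7/3, -11/3, -8/3], [11/6, -19/6, -13/6], [2, -3, -2]].
P = Q⁻¹N = [[7/3, -11/3, -8/3], [11/6, -19/6, -13/6], [2, -3, -2]] · [[38, -32], [28, -27], [-6, 11]] = [[2, -5], [-6, 3], [4, -5]].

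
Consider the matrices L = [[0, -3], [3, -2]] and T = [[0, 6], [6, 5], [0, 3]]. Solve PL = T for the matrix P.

P = [[-2, 0], [-3, 2], [-1, 0]]

Since L sits to the right of P, P = TL⁻¹.
det L = 9, so L⁻¹ = [[-2/9, 1/3], [-1/3, 0]].
P = TL⁻¹ = [[0, 6], [6, 5], [0, 3]] · [[-2/9, 1/3], [-1/3, 0]] = [[-2, 0], [-3, 2], [-1, 0]].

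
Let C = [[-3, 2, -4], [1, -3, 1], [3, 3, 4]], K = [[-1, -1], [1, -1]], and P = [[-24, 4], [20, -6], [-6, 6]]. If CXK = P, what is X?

X = [[2, -2], [2, -4], [-3, 3]]

Isolating X: multiply by C⁻¹ from the left and K⁻¹ from the right, so X = C⁻¹PK⁻¹.
C has determinant -5; C⁻¹ = [[3, 4, 2], [1/5, 0, 1/5], [-12/5, -3, -7/5]].
K has determinant 2; K⁻¹ = [[-1/2, 1/2], [-1/2, -1/2]].
C⁻¹P = [[-4, 0], [-6, 2], [6, 0]].
X = (C⁻¹P)K⁻¹ = [[2, -2], [2, -4], [-3, 3]].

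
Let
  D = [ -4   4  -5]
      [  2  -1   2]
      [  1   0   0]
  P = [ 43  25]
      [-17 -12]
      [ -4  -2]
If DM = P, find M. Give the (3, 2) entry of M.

-5

Left-multiplying both sides by D⁻¹ gives M = D⁻¹P.
D has determinant 3; D⁻¹ = [[0, 0, 1], [2/3, 5/3, -2/3], [1/3, 4/3, -4/3]].
M = D⁻¹P = [[0, 0, 1], [2/3, 5/3, -2/3], [1/3, 4/3, -4/3]] · [[43, 25], [-17, -12], [-4, -2]] = [[-4, -2], [3, -2], [-3, -5]].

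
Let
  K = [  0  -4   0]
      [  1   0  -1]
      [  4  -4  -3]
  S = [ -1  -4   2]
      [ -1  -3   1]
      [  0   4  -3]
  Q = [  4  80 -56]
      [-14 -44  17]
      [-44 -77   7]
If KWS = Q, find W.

W = [[3, 3, -1], [1, 0, -4], [-3, -5, -2]]

W = K⁻¹QS⁻¹ (apply K⁻¹ on the left and S⁻¹ on the right).
K has determinant 4; K⁻¹ = [[-1, -3, 1], [-1/4, 0, 0], [-1, -4, 1]].
S has determinant -1; S⁻¹ = [[-5, 4, -2], [3, -3, 1], [4, -4, 1]].
K⁻¹Q = [[-6, -25, 12], [-1, -20, 14], [8, 19, -5]].
W = (K⁻¹Q)S⁻¹ = [[3, 3, -1], [1, 0, -4], [-3, -5, -2]].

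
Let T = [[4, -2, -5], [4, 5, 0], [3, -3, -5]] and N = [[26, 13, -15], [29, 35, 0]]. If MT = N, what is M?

M = [[-3, 5, 6], [5, 6, -5]]

Right-multiplying both sides by T⁻¹ gives M = NT⁻¹.
T has determinant -5; T⁻¹ = [[5, -1, -5], [-4, 1, 4], [27/5, -6/5, -28/5]].
M = NT⁻¹ = [[26, 13, -15], [29, 35, 0]] · [[5, -1, -5], [-4, 1, 4], [27/5, -6/5, -28/5]] = [[-3, 5, 6], [5, 6, -5]].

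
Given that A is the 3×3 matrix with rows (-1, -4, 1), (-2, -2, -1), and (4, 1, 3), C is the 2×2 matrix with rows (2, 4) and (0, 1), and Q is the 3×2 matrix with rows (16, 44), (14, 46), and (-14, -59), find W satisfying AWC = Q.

W = [[3, -4], [-4, -3], [-5, -4]]

W = A⁻¹QC⁻¹ (apply A⁻¹ on the left and C⁻¹ on the right).
det A = 3; the adjugate gives A⁻¹ = [[-5/3, 13/3, 2], [2/3, -7/3, -1], [2, -5, -2]].
det C = 2; the adjugate gives C⁻¹ = [[1/2, -2], [0, 1]].
A⁻¹Q = [[6, 8], [-8, -19], [-10, -24]].
W = (A⁻¹Q)C⁻¹ = [[3, -4], [-4, -3], [-5, -4]].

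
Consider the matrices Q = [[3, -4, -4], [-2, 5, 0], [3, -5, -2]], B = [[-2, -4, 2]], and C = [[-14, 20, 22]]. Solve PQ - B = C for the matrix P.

PQ = C + B = [[-16, 16, 24]].
Right-multiplying both sides by Q⁻¹ gives P = (C + B)Q⁻¹.
det Q = 6; the adjugate gives Q⁻¹ = [[-5/3, 2, 10/3], [-2/3, 1, 4/3], [-5/6, 1/2, 7/6]].
P = (C + B)Q⁻¹ = [[-4, -4, -4]].

P = [[-4, -4, -4]]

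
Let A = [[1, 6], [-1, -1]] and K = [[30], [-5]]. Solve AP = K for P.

P = [[0], [5]]

Left-multiplying both sides by A⁻¹ gives P = A⁻¹K.
det A = 5, so A⁻¹ = [[-1/5, -6/5], [1/5, 1/5]].
P = A⁻¹K = [[-1/5, -6/5], [1/5, 1/5]] · [[30], [-5]] = [[0], [5]].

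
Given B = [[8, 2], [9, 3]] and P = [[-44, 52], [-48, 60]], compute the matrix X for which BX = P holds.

B is on the left of X, so left-multiply by B⁻¹: X = B⁻¹P.
B has determinant 6; B⁻¹ = [[1/2, -1/3], [-3/2, 4/3]].
X = B⁻¹P = [[1/2, -1/3], [-3/2, 4/3]] · [[-44, 52], [-48, 60]] = [[-6, 6], [2, 2]].

X = [[-6, 6], [2, 2]]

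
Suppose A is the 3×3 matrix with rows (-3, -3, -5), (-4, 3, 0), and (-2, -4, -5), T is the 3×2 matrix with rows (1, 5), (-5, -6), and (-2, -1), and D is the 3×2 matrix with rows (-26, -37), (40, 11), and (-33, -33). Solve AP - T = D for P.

P = [[-5, 1], [5, 3], [5, 4]]

AP = D + T = [[-25, -32], [35, 5], [-35, -34]].
Left-multiplying both sides by A⁻¹ gives P = A⁻¹(D + T).
det A = -5; the adjugate gives A⁻¹ = [[3, -1, -3], [4, -1, -4], [-22/5, 6/5, 21/5]].
P = A⁻¹(D + T) = [[-5, 1], [5, 3], [5, 4]].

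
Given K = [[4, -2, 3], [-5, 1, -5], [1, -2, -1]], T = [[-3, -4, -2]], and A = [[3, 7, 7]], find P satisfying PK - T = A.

PK = A + T = [[0, 3, 5]].
Right-multiplying both sides by K⁻¹ gives P = (A + T)K⁻¹.
K has determinant 3; K⁻¹ = [[-11/3, -8/3, 7/3], [-10/3, -7/3, 5/3], [3, 2, -2]].
P = (A + T)K⁻¹ = [[5, 3, -5]].

P = [[5, 3, -5]]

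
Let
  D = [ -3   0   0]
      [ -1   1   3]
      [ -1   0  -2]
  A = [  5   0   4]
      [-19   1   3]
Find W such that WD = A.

D is on the right of W, so right-multiply by D⁻¹: W = AD⁻¹.
det D = 6; the adjugate gives D⁻¹ = [[-1/3, 0, 0], [-5/6, 1, 3/2], [1/6, 0, -1/2]].
W = AD⁻¹ = [[5, 0, 4], [-19, 1, 3]] · [[-1/3, 0, 0], [-5/6, 1, 3/2], [1/6, 0, -1/2]] = [[-1, 0, -2], [6, 1, 0]].

W = [[-1, 0, -2], [6, 1, 0]]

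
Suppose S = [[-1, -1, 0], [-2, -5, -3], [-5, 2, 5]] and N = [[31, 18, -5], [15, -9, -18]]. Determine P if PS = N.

P = [[-1, -5, -4], [-2, 1, -3]]

S is on the right of P, so right-multiply by S⁻¹: P = NS⁻¹.
det S = -6, so S⁻¹ = [[19/6, -5/6, -1/2], [-25/6, 5/6, 1/2], [29/6, -7/6, -1/2]].
P = NS⁻¹ = [[31, 18, -5], [15, -9, -18]] · [[19/6, -5/6, -1/2], [-25/6, 5/6, 1/2], [29/6, -7/6, -1/2]] = [[-1, -5, -4], [-2, 1, -3]].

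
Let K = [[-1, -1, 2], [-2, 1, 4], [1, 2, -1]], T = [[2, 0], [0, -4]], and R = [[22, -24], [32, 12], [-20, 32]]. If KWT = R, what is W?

Isolating W: multiply by K⁻¹ from the left and T⁻¹ from the right, so W = K⁻¹RT⁻¹.
det K = -3, so K⁻¹ = [[3, -1, 2], [-2/3, 1/3, 0], [5/3, -1/3, 1]].
det T = -8; the adjugate gives T⁻¹ = [[1/2, 0], [0, -1/4]].
K⁻¹R = [[-6, -20], [-4, 20], [6, -12]].
W = (K⁻¹R)T⁻¹ = [[-3, 5], [-2, -5], [3, 3]].

W = [[-3, 5], [-2, -5], [3, 3]]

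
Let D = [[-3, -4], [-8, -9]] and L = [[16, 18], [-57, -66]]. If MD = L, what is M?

M = [[0, -2], [3, 6]]

D is on the right of M, so right-multiply by D⁻¹: M = LD⁻¹.
det D = -5, so D⁻¹ = [[9/5, -4/5], [-8/5, 3/5]].
M = LD⁻¹ = [[16, 18], [-57, -66]] · [[9/5, -4/5], [-8/5, 3/5]] = [[0, -2], [3, 6]].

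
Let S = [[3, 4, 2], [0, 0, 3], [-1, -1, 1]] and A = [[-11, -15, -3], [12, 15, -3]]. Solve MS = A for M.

M = [[-4, 2, -1], [3, -2, -3]]

S is on the right of M, so right-multiply by S⁻¹: M = AS⁻¹.
det S = -3, so S⁻¹ = [[-1, 2, -4], [1, -5/3, 3], [0, 1/3, 0]].
M = AS⁻¹ = [[-11, -15, -3], [12, 15, -3]] · [[-1, 2, -4], [1, -5/3, 3], [0, 1/3, 0]] = [[-4, 2, -1], [3, -2, -3]].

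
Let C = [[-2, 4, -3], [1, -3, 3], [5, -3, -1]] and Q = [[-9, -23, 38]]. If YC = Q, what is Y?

Y = [[-5, 6, -5]]

Since C sits to the right of Y, Y = QC⁻¹.
det C = 4; the adjugate gives C⁻¹ = [[3, 13/4, 3/4], [4, 17/4, 3/4], [3, 7/2, 1/2]].
Y = QC⁻¹ = [[-9, -23, 38]] · [[3, 13/4, 3/4], [4, 17/4, 3/4], [3, 7/2, 1/2]] = [[-5, 6, -5]].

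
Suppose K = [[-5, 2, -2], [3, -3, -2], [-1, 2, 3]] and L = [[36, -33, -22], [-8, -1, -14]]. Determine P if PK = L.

Right-multiplying both sides by K⁻¹ gives P = LK⁻¹.
det K = 5; the adjugate gives K⁻¹ = [[-1, -2, -2], [-7/5, -17/5, -16/5], [3/5, 8/5, 9/5]].
P = LK⁻¹ = [[36, -33, -22], [-8, -1, -14]] · [[-1, -2, -2], [-7/5, -17/5, -16/5], [3/5, 8/5, 9/5]] = [[-3, 5, -6], [1, -3, -6]].

P = [[-3, 5, -6], [1, -3, -6]]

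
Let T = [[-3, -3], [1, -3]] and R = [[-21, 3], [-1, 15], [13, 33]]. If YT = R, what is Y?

Right-multiplying both sides by T⁻¹ gives Y = RT⁻¹.
T has determinant 12; T⁻¹ = [[-1/4, 1/4], [-1/12, -1/4]].
Y = RT⁻¹ = [[-21, 3], [-1, 15], [13, 33]] · [[-1/4, 1/4], [-1/12, -1/4]] = [[5, -6], [-1, -4], [-6, -5]].

Y = [[5, -6], [-1, -4], [-6, -5]]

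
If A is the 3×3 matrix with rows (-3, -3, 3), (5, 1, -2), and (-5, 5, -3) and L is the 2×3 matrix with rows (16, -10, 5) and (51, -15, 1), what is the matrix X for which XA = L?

X = [[-2, -1, -3], [-2, 4, -5]]

A is on the right of X, so right-multiply by A⁻¹: X = LA⁻¹.
det A = -6, so A⁻¹ = [[-7/6, -1, -1/2], [-25/6, -4, -3/2], [-5, -5, -2]].
X = LA⁻¹ = [[16, -10, 5], [51, -15, 1]] · [[-7/6, -1, -1/2], [-25/6, -4, -3/2], [-5, -5, -2]] = [[-2, -1, -3], [-2, 4, -5]].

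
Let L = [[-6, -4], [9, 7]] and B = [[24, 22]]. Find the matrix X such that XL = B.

X = [[5, 6]]

Right-multiplying both sides by L⁻¹ gives X = BL⁻¹.
L has determinant -6; L⁻¹ = [[-7/6, -2/3], [3/2, 1]].
X = BL⁻¹ = [[24, 22]] · [[-7/6, -2/3], [3/2, 1]] = [[5, 6]].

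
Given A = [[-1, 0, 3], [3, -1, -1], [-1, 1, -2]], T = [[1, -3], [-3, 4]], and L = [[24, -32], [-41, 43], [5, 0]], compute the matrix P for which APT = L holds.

P = [[3, 5], [1, 0], [1, -1]]

Left-multiply by A⁻¹ and right-multiply by T⁻¹: P = A⁻¹LT⁻¹.
det A = 3; the adjugate gives A⁻¹ = [[1, 1, 1], [7/3, 5/3, 8/3], [2/3, 1/3, 1/3]].
T has determinant -5; T⁻¹ = [[-4/5, -3/5], [-3/5, -1/5]].
A⁻¹L = [[-12, 11], [1, -3], [4, -7]].
P = (A⁻¹L)T⁻¹ = [[3, 5], [1, 0], [1, -1]].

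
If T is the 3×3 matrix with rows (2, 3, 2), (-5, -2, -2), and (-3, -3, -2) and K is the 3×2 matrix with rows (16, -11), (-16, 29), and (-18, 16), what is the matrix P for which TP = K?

Since T multiplies P on the left, P = T⁻¹K.
det T = 2; the adjugate gives T⁻¹ = [[-1, 0, -1], [-2, 1, -3], [9/2, -3/2, 11/2]].
P = T⁻¹K = [[-1, 0, -1], [-2, 1, -3], [9/2, -3/2, 11/2]] · [[16, -11], [-16, 29], [-18, 16]] = [[2, -5], [6, 3], [-3, -5]].

P = [[2, -5], [6, 3], [-3, -5]]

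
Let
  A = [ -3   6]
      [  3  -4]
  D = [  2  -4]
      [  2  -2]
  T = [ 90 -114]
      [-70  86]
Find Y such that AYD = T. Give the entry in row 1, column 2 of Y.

Isolating Y: multiply by A⁻¹ from the left and D⁻¹ from the right, so Y = A⁻¹TD⁻¹.
det A = -6; the adjugate gives A⁻¹ = [[2/3, 1], [1/2, 1/2]].
D has determinant 4; D⁻¹ = [[-1/2, 1], [-1/2, 1/2]].
A⁻¹T = [[-10, 10], [10, -14]].
Y = (A⁻¹T)D⁻¹ = [[0, -5], [2, 3]].

-5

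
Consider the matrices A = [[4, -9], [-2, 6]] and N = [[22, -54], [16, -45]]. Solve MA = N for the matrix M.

Since A sits to the right of M, M = NA⁻¹.
A has determinant 6; A⁻¹ = [[1, 3/2], [1/3, 2/3]].
M = NA⁻¹ = [[22, -54], [16, -45]] · [[1, 3/2], [1/3, 2/3]] = [[4, -3], [1, -6]].

M = [[4, -3], [1, -6]]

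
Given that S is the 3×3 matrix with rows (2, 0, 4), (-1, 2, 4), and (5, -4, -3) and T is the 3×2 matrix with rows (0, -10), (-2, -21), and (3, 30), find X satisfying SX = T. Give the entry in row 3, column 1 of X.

Left-multiplying both sides by S⁻¹ gives X = S⁻¹T.
S has determinant -4; S⁻¹ = [[-5/2, 4, 2], [-17/4, 13/2, 3], [3/2, -2, -1]].
X = S⁻¹T = [[-5/2, 4, 2], [-17/4, 13/2, 3], [3/2, -2, -1]] · [[0, -10], [-2, -21], [3, 30]] = [[-2, 1], [-4, -4], [1, -3]].

1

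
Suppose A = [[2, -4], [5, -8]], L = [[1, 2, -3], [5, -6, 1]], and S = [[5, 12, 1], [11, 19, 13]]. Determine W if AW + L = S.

AW = S − L = [[4, 10, 4], [6, 25, 12]].
Since A multiplies W on the left, W = A⁻¹(S − L).
A has determinant 4; A⁻¹ = [[-2, 1], [-5/4, 1/2]].
W = A⁻¹(S − L) = [[-2, 5, 4], [-2, 0, 1]].

W = [[-2, 5, 4], [-2, 0, 1]]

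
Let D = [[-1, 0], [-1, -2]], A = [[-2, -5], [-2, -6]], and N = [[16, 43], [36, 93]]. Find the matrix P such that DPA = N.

Isolating P: multiply by D⁻¹ from the left and A⁻¹ from the right, so P = D⁻¹NA⁻¹.
det D = 2; the adjugate gives D⁻¹ = [[-1, 0], [1/2, -1/2]].
A has determinant 2; A⁻¹ = [[-3, 5/2], [1, -1]].
D⁻¹N = [[-16, -43], [-10, -25]].
P = (D⁻¹N)A⁻¹ = [[5, 3], [5, 0]].

P = [[5, 3], [5, 0]]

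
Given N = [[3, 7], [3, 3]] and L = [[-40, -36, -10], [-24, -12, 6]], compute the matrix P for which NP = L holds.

P = [[-4, 2, 6], [-4, -6, -4]]

Left-multiplying both sides by N⁻¹ gives P = N⁻¹L.
det N = -12; the adjugate gives N⁻¹ = [[-1/4, 7/12], [1/4, -1/4]].
P = N⁻¹L = [[-1/4, 7/12], [1/4, -1/4]] · [[-40, -36, -10], [-24, -12, 6]] = [[-4, 2, 6], [-4, -6, -4]].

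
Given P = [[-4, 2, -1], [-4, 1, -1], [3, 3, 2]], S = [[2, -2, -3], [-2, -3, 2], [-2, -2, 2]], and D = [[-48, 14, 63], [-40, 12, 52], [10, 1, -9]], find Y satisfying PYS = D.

Y = P⁻¹DS⁻¹ (apply P⁻¹ on the left and S⁻¹ on the right).
P has determinant 5; P⁻¹ = [[1, -7/5, -1/5], [1, -1, 0], [-3, 18/5, 4/5]].
S has determinant 2; S⁻¹ = [[-1, 5, -13/2], [0, -1, 1], [-1, 4, -5]].
P⁻¹D = [[6, -3, -8], [-8, 2, 11], [8, 2, -9]].
Y = (P⁻¹D)S⁻¹ = [[2, 1, -2], [-3, 2, -1], [1, 2, -5]].

Y = [[2, 1, -2], [-3, 2, -1], [1, 2, -5]]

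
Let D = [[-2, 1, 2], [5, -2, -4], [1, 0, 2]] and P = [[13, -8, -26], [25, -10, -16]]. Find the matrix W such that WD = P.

Since D sits to the right of W, W = PD⁻¹.
det D = -2, so D⁻¹ = [[2, 1, 0], [7, 3, -1], [-1, -1/2, 1/2]].
W = PD⁻¹ = [[13, -8, -26], [25, -10, -16]] · [[2, 1, 0], [7, 3, -1], [-1, -1/2, 1/2]] = [[-4, 2, -5], [-4, 3, 2]].

W = [[-4, 2, -5], [-4, 3, 2]]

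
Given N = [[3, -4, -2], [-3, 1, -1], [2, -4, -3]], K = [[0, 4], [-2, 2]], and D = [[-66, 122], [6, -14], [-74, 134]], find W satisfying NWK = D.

W = N⁻¹DK⁻¹ (apply N⁻¹ on the left and K⁻¹ on the right).
det N = 3; the adjugate gives N⁻¹ = [[-7/3, -4/3, 2], [-11/3, -5/3, 3], [10/3, 4/3, -3]].
K has determinant 8; K⁻¹ = [[1/4, -1/2], [1/4, 0]].
N⁻¹D = [[-2, 2], [10, -22], [10, -14]].
W = (N⁻¹D)K⁻¹ = [[0, 1], [-3, -5], [-1, -5]].

W = [[0, 1], [-3, -5], [-1, -5]]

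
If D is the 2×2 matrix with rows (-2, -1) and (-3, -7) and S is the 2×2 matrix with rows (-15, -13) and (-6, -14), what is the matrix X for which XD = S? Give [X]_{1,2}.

Since D sits to the right of X, X = SD⁻¹.
D has determinant 11; D⁻¹ = [[-7/11, 1/11], [3/11, -2/11]].
X = SD⁻¹ = [[-15, -13], [-6, -14]] · [[-7/11, 1/11], [3/11, -2/11]] = [[6, 1], [0, 2]].

1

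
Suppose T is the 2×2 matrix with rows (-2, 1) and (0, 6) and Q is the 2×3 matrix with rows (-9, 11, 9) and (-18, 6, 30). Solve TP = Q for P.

P = [[3, -5, -2], [-3, 1, 5]]

T is on the left of P, so left-multiply by T⁻¹: P = T⁻¹Q.
T has determinant -12; T⁻¹ = [[-1/2, 1/12], [0, 1/6]].
P = T⁻¹Q = [[-1/2, 1/12], [0, 1/6]] · [[-9, 11, 9], [-18, 6, 30]] = [[3, -5, -2], [-3, 1, 5]].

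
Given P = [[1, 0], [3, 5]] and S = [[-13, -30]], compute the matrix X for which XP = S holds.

X = [[5, -6]]

Since P sits to the right of X, X = SP⁻¹.
det P = 5; the adjugate gives P⁻¹ = [[1, 0], [-3/5, 1/5]].
X = SP⁻¹ = [[-13, -30]] · [[1, 0], [-3/5, 1/5]] = [[5, -6]].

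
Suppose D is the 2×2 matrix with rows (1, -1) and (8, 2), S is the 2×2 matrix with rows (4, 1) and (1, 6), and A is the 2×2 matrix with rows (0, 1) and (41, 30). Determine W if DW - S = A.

DW = A + S = [[4, 2], [42, 36]].
Left-multiplying both sides by D⁻¹ gives W = D⁻¹(A + S).
det D = 10; the adjugate gives D⁻¹ = [[1/5, 1/10], [-4/5, 1/10]].
W = D⁻¹(A + S) = [[5, 4], [1, 2]].

W = [[5, 4], [1, 2]]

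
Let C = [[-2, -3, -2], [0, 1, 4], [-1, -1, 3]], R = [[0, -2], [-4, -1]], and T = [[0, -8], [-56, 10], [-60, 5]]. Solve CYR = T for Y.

Y = [[1, -1], [0, -2], [-3, 4]]

Y = C⁻¹TR⁻¹ (apply C⁻¹ on the left and R⁻¹ on the right).
det C = -4, so C⁻¹ = [[-7/4, -11/4, 5/2], [1, 2, -2], [-1/4, -1/4, 1/2]].
det R = -8, so R⁻¹ = [[1/8, -1/4], [-1/2, 0]].
C⁻¹T = [[4, -1], [8, 2], [-16, 2]].
Y = (C⁻¹T)R⁻¹ = [[1, -1], [0, -2], [-3, 4]].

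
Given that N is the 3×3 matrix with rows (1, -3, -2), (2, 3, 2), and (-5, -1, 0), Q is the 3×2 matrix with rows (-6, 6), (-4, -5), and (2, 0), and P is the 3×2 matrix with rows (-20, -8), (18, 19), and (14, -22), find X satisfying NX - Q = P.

NX = P + Q = [[-26, -2], [14, 14], [16, -22]].
Since N multiplies X on the left, X = N⁻¹(P + Q).
det N = 6; the adjugate gives N⁻¹ = [[1/3, 1/3, 0], [-5/3, -5/3, -1], [13/6, 8/3, 3/2]].
X = N⁻¹(P + Q) = [[-4, 4], [4, 2], [5, 0]].

X = [[-4, 4], [4, 2], [5, 0]]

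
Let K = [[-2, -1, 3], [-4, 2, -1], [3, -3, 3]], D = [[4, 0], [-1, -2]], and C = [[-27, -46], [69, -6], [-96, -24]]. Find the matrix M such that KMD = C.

M = K⁻¹CD⁻¹ (apply K⁻¹ on the left and D⁻¹ on the right).
K has determinant 3; K⁻¹ = [[1, -2, -5/3], [3, -5, -14/3], [2, -3, -8/3]].
D has determinant -8; D⁻¹ = [[1/4, 0], [-1/8, -1/2]].
K⁻¹C = [[-5, 6], [22, 4], [-5, -10]].
M = (K⁻¹C)D⁻¹ = [[-2, -3], [5, -2], [0, 5]].

M = [[-2, -3], [5, -2], [0, 5]]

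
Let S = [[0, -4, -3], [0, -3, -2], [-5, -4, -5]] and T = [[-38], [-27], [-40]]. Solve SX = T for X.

X = [[-2], [5], [6]]

Left-multiplying both sides by S⁻¹ gives X = S⁻¹T.
det S = 5, so S⁻¹ = [[7/5, -8/5, -1/5], [2, -3, 0], [-3, 4, 0]].
X = S⁻¹T = [[7/5, -8/5, -1/5], [2, -3, 0], [-3, 4, 0]] · [[-38], [-27], [-40]] = [[-2], [5], [6]].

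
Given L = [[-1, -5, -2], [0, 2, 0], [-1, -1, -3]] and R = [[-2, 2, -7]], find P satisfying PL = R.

P = [[-1, 0, 3]]

Right-multiplying both sides by L⁻¹ gives P = RL⁻¹.
L has determinant 2; L⁻¹ = [[-3, -13/2, 2], [0, 1/2, 0], [1, 2, -1]].
P = RL⁻¹ = [[-2, 2, -7]] · [[-3, -13/2, 2], [0, 1/2, 0], [1, 2, -1]] = [[-1, 0, 3]].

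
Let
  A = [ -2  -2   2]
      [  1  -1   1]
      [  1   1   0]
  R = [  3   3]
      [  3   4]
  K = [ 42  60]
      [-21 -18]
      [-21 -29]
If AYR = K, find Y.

Left-multiply by A⁻¹ and right-multiply by R⁻¹: Y = A⁻¹KR⁻¹.
A has determinant 4; A⁻¹ = [[-1/4, 1/2, 0], [1/4, -1/2, 1], [1/2, 0, 1]].
R has determinant 3; R⁻¹ = [[4/3, -1], [-1, 1]].
A⁻¹K = [[-21, -24], [0, -5], [0, 1]].
Y = (A⁻¹K)R⁻¹ = [[-4, -3], [5, -5], [-1, 1]].

Y = [[-4, -3], [5, -5], [-1, 1]]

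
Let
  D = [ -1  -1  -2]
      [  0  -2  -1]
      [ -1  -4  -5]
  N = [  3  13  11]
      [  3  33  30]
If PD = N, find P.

P = [[-3, -5, 0], [3, -6, -6]]

D is on the right of P, so right-multiply by D⁻¹: P = ND⁻¹.
det D = -3; the adjugate gives D⁻¹ = [[-2, -1, 1], [-1/3, -1, 1/3], [2/3, 1, -2/3]].
P = ND⁻¹ = [[3, 13, 11], [3, 33, 30]] · [[-2, -1, 1], [-1/3, -1, 1/3], [2/3, 1, -2/3]] = [[-3, -5, 0], [3, -6, -6]].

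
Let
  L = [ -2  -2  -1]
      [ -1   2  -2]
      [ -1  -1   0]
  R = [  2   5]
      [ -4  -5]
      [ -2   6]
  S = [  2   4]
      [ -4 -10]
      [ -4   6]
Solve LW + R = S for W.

W = [[4, 1], [-2, -1], [-4, 1]]

LW = S − R = [[0, -1], [0, -5], [-2, 0]].
Left-multiplying both sides by L⁻¹ gives W = L⁻¹(S − R).
det L = -3; the adjugate gives L⁻¹ = [[2/3, -1/3, -2], [-2/3, 1/3, 1], [-1, 0, 2]].
W = L⁻¹(S − R) = [[4, 1], [-2, -1], [-4, 1]].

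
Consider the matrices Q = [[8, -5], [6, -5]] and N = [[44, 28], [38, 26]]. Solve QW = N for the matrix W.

W = [[3, 1], [-4, -4]]

Q is on the left of W, so left-multiply by Q⁻¹: W = Q⁻¹N.
Q has determinant -10; Q⁻¹ = [[1/2, -1/2], [3/5, -4/5]].
W = Q⁻¹N = [[1/2, -1/2], [3/5, -4/5]] · [[44, 28], [38, 26]] = [[3, 1], [-4, -4]].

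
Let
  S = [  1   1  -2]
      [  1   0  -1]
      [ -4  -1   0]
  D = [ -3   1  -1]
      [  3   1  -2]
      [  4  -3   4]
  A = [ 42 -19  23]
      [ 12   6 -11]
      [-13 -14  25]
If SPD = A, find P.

P = [[-4, 1, -4], [-3, -4, 5], [-5, -4, -4]]

Left-multiply by S⁻¹ and right-multiply by D⁻¹: P = S⁻¹AD⁻¹.
det S = 5; the adjugate gives S⁻¹ = [[-1/5, 2/5, -1/5], [4/5, -8/5, -1/5], [-1/5, -3/5, -1/5]].
D has determinant -1; D⁻¹ = [[2, 1, 1], [20, 8, 9], [13, 5, 6]].
S⁻¹A = [[-1, 9, -14], [17, -22, 31], [-13, 3, -3]].
P = (S⁻¹A)D⁻¹ = [[-4, 1, -4], [-3, -4, 5], [-5, -4, -4]].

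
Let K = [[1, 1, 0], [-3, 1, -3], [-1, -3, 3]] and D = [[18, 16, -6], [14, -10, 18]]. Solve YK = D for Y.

K is on the right of Y, so right-multiply by K⁻¹: Y = DK⁻¹.
K has determinant 6; K⁻¹ = [[-1, -1/2, -1/2], [2, 1/2, 1/2], [5/3, 1/3, 2/3]].
Y = DK⁻¹ = [[18, 16, -6], [14, -10, 18]] · [[-1, -1/2, -1/2], [2, 1/2, 1/2], [5/3, 1/3, 2/3]] = [[4, -3, -5], [-4, -6, 0]].

Y = [[4, -3, -5], [-4, -6, 0]]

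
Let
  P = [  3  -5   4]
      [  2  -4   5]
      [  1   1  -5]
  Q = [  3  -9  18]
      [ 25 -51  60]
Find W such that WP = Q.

Since P sits to the right of W, W = QP⁻¹.
det P = -6, so P⁻¹ = [[-5/2, 7/2, 3/2], [-5/2, 19/6, 7/6], [-1, 4/3, 1/3]].
W = QP⁻¹ = [[3, -9, 18], [25, -51, 60]] · [[-5/2, 7/2, 3/2], [-5/2, 19/6, 7/6], [-1, 4/3, 1/3]] = [[-3, 6, 0], [5, 6, -2]].

W = [[-3, 6, 0], [5, 6, -2]]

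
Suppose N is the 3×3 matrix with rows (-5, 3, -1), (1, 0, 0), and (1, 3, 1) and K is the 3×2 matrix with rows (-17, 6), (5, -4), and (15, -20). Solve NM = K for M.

M = [[5, -4], [3, -5], [1, -1]]

N is on the left of M, so left-multiply by N⁻¹: M = N⁻¹K.
det N = -6; the adjugate gives N⁻¹ = [[0, 1, 0], [1/6, 2/3, 1/6], [-1/2, -3, 1/2]].
M = N⁻¹K = [[0, 1, 0], [1/6, 2/3, 1/6], [-1/2, -3, 1/2]] · [[-17, 6], [5, -4], [15, -20]] = [[5, -4], [3, -5], [1, -1]].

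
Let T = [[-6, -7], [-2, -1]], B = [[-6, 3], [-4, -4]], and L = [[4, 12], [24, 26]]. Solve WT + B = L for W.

W = [[-1, -2], [-4, -2]]

WT = L − B = [[10, 9], [28, 30]].
Right-multiplying both sides by T⁻¹ gives W = (L − B)T⁻¹.
det T = -8, so T⁻¹ = [[1/8, -7/8], [-1/4, 3/4]].
W = (L − B)T⁻¹ = [[-1, -2], [-4, -2]].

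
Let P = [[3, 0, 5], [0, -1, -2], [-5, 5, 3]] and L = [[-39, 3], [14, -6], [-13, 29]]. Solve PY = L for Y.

Y = [[-3, -4], [-2, 0], [-6, 3]]

P is on the left of Y, so left-multiply by P⁻¹: Y = P⁻¹L.
P has determinant -4; P⁻¹ = [[-7/4, -25/4, -5/4], [-5/2, -17/2, -3/2], [5/4, 15/4, 3/4]].
Y = P⁻¹L = [[-7/4, -25/4, -5/4], [-5/2, -17/2, -3/2], [5/4, 15/4, 3/4]] · [[-39, 3], [14, -6], [-13, 29]] = [[-3, -4], [-2, 0], [-6, 3]].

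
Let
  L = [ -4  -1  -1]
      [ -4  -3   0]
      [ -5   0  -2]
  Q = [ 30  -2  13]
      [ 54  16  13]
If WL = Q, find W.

Since L sits to the right of W, W = QL⁻¹.
det L = -1, so L⁻¹ = [[-6, 2, 3], [8, -3, -4], [15, -5, -8]].
W = QL⁻¹ = [[30, -2, 13], [54, 16, 13]] · [[-6, 2, 3], [8, -3, -4], [15, -5, -8]] = [[-1, 1, -6], [-1, -5, -6]].

W = [[-1, 1, -6], [-1, -5, -6]]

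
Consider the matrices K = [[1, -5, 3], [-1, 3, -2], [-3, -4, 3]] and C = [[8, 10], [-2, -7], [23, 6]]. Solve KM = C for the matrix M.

M = [[-5, 1], [-5, 0], [-4, 3]]

Since K multiplies M on the left, M = K⁻¹C.
det K = -5; the adjugate gives K⁻¹ = [[-1/5, -3/5, -1/5], [-9/5, -12/5, 1/5], [-13/5, -19/5, 2/5]].
M = K⁻¹C = [[-1/5, -3/5, -1/5], [-9/5, -12/5, 1/5], [-13/5, -19/5, 2/5]] · [[8, 10], [-2, -7], [23, 6]] = [[-5, 1], [-5, 0], [-4, 3]].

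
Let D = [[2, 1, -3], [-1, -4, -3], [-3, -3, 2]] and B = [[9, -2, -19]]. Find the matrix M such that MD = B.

D is on the right of M, so right-multiply by D⁻¹: M = BD⁻¹.
det D = 4, so D⁻¹ = [[-17/4, 7/4, -15/4], [11/4, -5/4, 9/4], [-9/4, 3/4, -7/4]].
M = BD⁻¹ = [[9, -2, -19]] · [[-17/4, 7/4, -15/4], [11/4, -5/4, 9/4], [-9/4, 3/4, -7/4]] = [[-1, 4, -5]].

M = [[-1, 4, -5]]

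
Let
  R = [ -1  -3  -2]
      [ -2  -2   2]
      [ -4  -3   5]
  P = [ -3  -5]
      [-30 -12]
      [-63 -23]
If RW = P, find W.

Since R multiplies W on the left, W = R⁻¹P.
R has determinant 2; R⁻¹ = [[-2, 21/2, -5], [1, -13/2, 3], [-1, 9/2, -2]].
W = R⁻¹P = [[-2, 21/2, -5], [1, -13/2, 3], [-1, 9/2, -2]] · [[-3, -5], [-30, -12], [-63, -23]] = [[6, -1], [3, 4], [-6, -3]].

W = [[6, -1], [3, 4], [-6, -3]]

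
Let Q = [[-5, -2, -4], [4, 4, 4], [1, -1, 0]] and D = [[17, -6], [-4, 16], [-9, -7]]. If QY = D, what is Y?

Q is on the left of Y, so left-multiply by Q⁻¹: Y = Q⁻¹D.
Q has determinant 4; Q⁻¹ = [[1, 1, 2], [1, 1, 1], [-2, -7/4, -3]].
Y = Q⁻¹D = [[1, 1, 2], [1, 1, 1], [-2, -7/4, -3]] · [[17, -6], [-4, 16], [-9, -7]] = [[-5, -4], [4, 3], [0, 5]].

Y = [[-5, -4], [4, 3], [0, 5]]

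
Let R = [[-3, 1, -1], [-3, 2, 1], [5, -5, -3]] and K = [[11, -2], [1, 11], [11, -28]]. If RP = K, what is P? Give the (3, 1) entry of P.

-2

Left-multiplying both sides by R⁻¹ gives P = R⁻¹K.
det R = -6; the adjugate gives R⁻¹ = [[1/6, -4/3, -1/2], [2/3, -7/3, -1], [-5/6, 5/3, 1/2]].
P = R⁻¹K = [[1/6, -4/3, -1/2], [2/3, -7/3, -1], [-5/6, 5/3, 1/2]] · [[11, -2], [1, 11], [11, -28]] = [[-5, -1], [-6, 1], [-2, 6]].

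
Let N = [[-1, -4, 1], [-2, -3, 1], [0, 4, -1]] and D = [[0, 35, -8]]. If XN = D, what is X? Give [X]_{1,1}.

Since N sits to the right of X, X = DN⁻¹.
det N = 1, so N⁻¹ = [[-1, 0, -1], [-2, 1, -1], [-8, 4, -5]].
X = DN⁻¹ = [[0, 35, -8]] · [[-1, 0, -1], [-2, 1, -1], [-8, 4, -5]] = [[-6, 3, 5]].

-6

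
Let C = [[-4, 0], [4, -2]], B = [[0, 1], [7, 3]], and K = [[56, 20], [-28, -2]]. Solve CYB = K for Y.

Isolating Y: multiply by C⁻¹ from the left and B⁻¹ from the right, so Y = C⁻¹KB⁻¹.
det C = 8, so C⁻¹ = [[-1/4, 0], [-1/2, -1/2]].
B has determinant -7; B⁻¹ = [[-3/7, 1/7], [1, 0]].
C⁻¹K = [[-14, -5], [-14, -9]].
Y = (C⁻¹K)B⁻¹ = [[1, -2], [-3, -2]].

Y = [[1, -2], [-3, -2]]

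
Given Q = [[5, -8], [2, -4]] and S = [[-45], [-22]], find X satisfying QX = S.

X = [[-1], [5]]

Left-multiplying both sides by Q⁻¹ gives X = Q⁻¹S.
det Q = -4, so Q⁻¹ = [[1, -2], [1/2, -5/4]].
X = Q⁻¹S = [[1, -2], [1/2, -5/4]] · [[-45], [-22]] = [[-1], [5]].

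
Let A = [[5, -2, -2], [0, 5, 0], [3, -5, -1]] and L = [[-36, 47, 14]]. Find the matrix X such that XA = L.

X = [[-6, 5, -2]]

Since A sits to the right of X, X = LA⁻¹.
A has determinant 5; A⁻¹ = [[-1, 8/5, 2], [0, 1/5, 0], [-3, 19/5, 5]].
X = LA⁻¹ = [[-36, 47, 14]] · [[-1, 8/5, 2], [0, 1/5, 0], [-3, 19/5, 5]] = [[-6, 5, -2]].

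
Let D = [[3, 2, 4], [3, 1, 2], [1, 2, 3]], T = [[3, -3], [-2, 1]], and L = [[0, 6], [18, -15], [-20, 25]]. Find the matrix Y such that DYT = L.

Y = [[4, 0], [-4, -1], [-2, -1]]

Y = D⁻¹LT⁻¹ (apply D⁻¹ on the left and T⁻¹ on the right).
det D = 3; the adjugate gives D⁻¹ = [[-1/3, 2/3, 0], [-7/3, 5/3, 2], [5/3, -4/3, -1]].
det T = -3; the adjugate gives T⁻¹ = [[-1/3, -1], [-2/3, -1]].
D⁻¹L = [[12, -12], [-10, 11], [-4, 5]].
Y = (D⁻¹L)T⁻¹ = [[4, 0], [-4, -1], [-2, -1]].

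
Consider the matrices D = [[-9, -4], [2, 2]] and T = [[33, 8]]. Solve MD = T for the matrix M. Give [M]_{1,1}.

Right-multiplying both sides by D⁻¹ gives M = TD⁻¹.
det D = -10, so D⁻¹ = [[-1/5, -2/5], [1/5, 9/10]].
M = TD⁻¹ = [[33, 8]] · [[-1/5, -2/5], [1/5, 9/10]] = [[-5, -6]].

-5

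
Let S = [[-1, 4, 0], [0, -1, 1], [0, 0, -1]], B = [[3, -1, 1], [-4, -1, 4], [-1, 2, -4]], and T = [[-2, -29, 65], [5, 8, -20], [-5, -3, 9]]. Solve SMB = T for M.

M = S⁻¹TB⁻¹ (apply S⁻¹ on the left and B⁻¹ on the right).
det S = -1, so S⁻¹ = [[-1, -4, -4], [0, -1, -1], [0, 0, -1]].
det B = -1, so B⁻¹ = [[4, 2, 3], [20, 11, 16], [9, 5, 7]].
S⁻¹T = [[2, 9, -21], [0, -5, 11], [5, 3, -9]].
M = (S⁻¹T)B⁻¹ = [[-1, -2, 3], [-1, 0, -3], [-1, -2, 0]].

M = [[-1, -2, 3], [-1, 0, -3], [-1, -2, 0]]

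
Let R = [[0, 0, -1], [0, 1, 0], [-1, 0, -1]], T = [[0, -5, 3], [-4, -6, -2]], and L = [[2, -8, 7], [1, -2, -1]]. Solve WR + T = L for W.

WR = L − T = [[2, -3, 4], [5, 4, 1]].
Since R sits to the right of W, W = (L − T)R⁻¹.
det R = -1, so R⁻¹ = [[1, 0, -1], [0, 1, 0], [-1, 0, 0]].
W = (L − T)R⁻¹ = [[-2, -3, -2], [4, 4, -5]].

W = [[-2, -3, -2], [4, 4, -5]]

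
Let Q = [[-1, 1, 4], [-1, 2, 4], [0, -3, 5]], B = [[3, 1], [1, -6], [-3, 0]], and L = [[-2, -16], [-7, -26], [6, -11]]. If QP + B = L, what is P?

P = [[2, -2], [-3, -3], [0, -4]]

QP = L − B = [[-5, -17], [-8, -20], [9, -11]].
Since Q multiplies P on the left, P = Q⁻¹(L − B).
Q has determinant -5; Q⁻¹ = [[-22/5, 17/5, 4/5], [-1, 1, 0], [-3/5, 3/5, 1/5]].
P = Q⁻¹(L − B) = [[2, -2], [-3, -3], [0, -4]].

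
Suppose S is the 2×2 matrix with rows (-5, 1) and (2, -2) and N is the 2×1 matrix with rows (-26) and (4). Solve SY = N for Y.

S is on the left of Y, so left-multiply by S⁻¹: Y = S⁻¹N.
det S = 8, so S⁻¹ = [[-1/4, -1/8], [-1/4, -5/8]].
Y = S⁻¹N = [[-1/4, -1/8], [-1/4, -5/8]] · [[-26], [4]] = [[6], [4]].

Y = [[6], [4]]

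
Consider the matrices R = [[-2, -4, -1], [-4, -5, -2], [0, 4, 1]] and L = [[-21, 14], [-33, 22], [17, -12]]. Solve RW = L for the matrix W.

W = [[2, -1], [3, -2], [5, -4]]

R is on the left of W, so left-multiply by R⁻¹: W = R⁻¹L.
R has determinant -6; R⁻¹ = [[-1/2, 0, -1/2], [-2/3, 1/3, 0], [8/3, -4/3, 1]].
W = R⁻¹L = [[-1/2, 0, -1/2], [-2/3, 1/3, 0], [8/3, -4/3, 1]] · [[-21, 14], [-33, 22], [17, -12]] = [[2, -1], [3, -2], [5, -4]].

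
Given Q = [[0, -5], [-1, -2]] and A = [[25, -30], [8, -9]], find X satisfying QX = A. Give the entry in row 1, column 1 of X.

Since Q multiplies X on the left, X = Q⁻¹A.
det Q = -5, so Q⁻¹ = [[2/5, -1], [-1/5, 0]].
X = Q⁻¹A = [[2/5, -1], [-1/5, 0]] · [[25, -30], [8, -9]] = [[2, -3], [-5, 6]].

2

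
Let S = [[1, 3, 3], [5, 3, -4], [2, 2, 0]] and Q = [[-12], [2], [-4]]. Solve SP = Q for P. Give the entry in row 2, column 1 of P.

-2

Since S multiplies P on the left, P = S⁻¹Q.
det S = -4, so S⁻¹ = [[-2, -3/2, 21/4], [2, 3/2, -19/4], [-1, -1, 3]].
P = S⁻¹Q = [[-2, -3/2, 21/4], [2, 3/2, -19/4], [-1, -1, 3]] · [[-12], [2], [-4]] = [[0], [-2], [-2]].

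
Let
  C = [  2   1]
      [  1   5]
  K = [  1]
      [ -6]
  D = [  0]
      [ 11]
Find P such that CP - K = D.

P = [[0], [1]]

CP = D + K = [[1], [5]].
Left-multiplying both sides by C⁻¹ gives P = C⁻¹(D + K).
det C = 9, so C⁻¹ = [[5/9, -1/9], [-1/9, 2/9]].
P = C⁻¹(D + K) = [[0], [1]].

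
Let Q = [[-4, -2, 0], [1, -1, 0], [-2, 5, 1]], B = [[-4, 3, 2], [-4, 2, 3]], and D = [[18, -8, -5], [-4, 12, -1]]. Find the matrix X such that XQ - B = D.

XQ = D + B = [[14, -5, -3], [-8, 14, 2]].
Right-multiplying both sides by Q⁻¹ gives X = (D + B)Q⁻¹.
det Q = 6, so Q⁻¹ = [[-1/6, 1/3, 0], [-1/6, -2/3, 0], [1/2, 4, 1]].
X = (D + B)Q⁻¹ = [[-3, -4, -3], [0, -4, 2]].

X = [[-3, -4, -3], [0, -4, 2]]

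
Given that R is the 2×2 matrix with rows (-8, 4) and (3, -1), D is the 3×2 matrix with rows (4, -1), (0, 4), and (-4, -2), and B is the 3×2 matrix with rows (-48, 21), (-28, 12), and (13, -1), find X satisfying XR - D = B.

X = [[4, -4], [5, 4], [0, 3]]

XR = B + D = [[-44, 20], [-28, 16], [9, -3]].
Since R sits to the right of X, X = (B + D)R⁻¹.
det R = -4; the adjugate gives R⁻¹ = [[1/4, 1], [3/4, 2]].
X = (B + D)R⁻¹ = [[4, -4], [5, 4], [0, 3]].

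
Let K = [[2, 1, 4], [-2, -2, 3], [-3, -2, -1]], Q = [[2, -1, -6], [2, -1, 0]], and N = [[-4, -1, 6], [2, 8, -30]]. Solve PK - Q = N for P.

P = [[-2, 2, -2], [-5, -4, -2]]

PK = N + Q = [[-2, -2, 0], [4, 7, -30]].
Since K sits to the right of P, P = (N + Q)K⁻¹.
det K = -3; the adjugate gives K⁻¹ = [[-8/3, 7/3, -11/3], [11/3, -10/3, 14/3], [2/3, -1/3, 2/3]].
P = (N + Q)K⁻¹ = [[-2, 2, -2], [-5, -4, -2]].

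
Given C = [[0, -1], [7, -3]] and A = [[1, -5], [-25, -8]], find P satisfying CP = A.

Since C multiplies P on the left, P = C⁻¹A.
det C = 7; the adjugate gives C⁻¹ = [[-3/7, 1/7], [-1, 0]].
P = C⁻¹A = [[-3/7, 1/7], [-1, 0]] · [[1, -5], [-25, -8]] = [[-4, 1], [-1, 5]].

P = [[-4, 1], [-1, 5]]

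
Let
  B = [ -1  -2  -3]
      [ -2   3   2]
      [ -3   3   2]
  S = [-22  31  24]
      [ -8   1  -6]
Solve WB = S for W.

W = [[-2, 3, 6], [4, 5, -2]]

Right-multiplying both sides by B⁻¹ gives W = SB⁻¹.
det B = -5, so B⁻¹ = [[0, 1, -1], [2/5, 11/5, -8/5], [-3/5, -9/5, 7/5]].
W = SB⁻¹ = [[-22, 31, 24], [-8, 1, -6]] · [[0, 1, -1], [2/5, 11/5, -8/5], [-3/5, -9/5, 7/5]] = [[-2, 3, 6], [4, 5, -2]].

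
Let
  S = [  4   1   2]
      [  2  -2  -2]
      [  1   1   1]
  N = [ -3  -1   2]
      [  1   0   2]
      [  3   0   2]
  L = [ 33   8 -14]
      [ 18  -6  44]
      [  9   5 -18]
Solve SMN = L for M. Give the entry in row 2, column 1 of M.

Isolating M: multiply by S⁻¹ from the left and N⁻¹ from the right, so M = S⁻¹LN⁻¹.
det S = 4; the adjugate gives S⁻¹ = [[0, 1/4, 1/2], [-1, 1/2, 3], [1, -3/4, -5/2]].
det N = -4, so N⁻¹ = [[0, -1/2, 1/2], [-1, 3, -2], [0, 3/4, -1/4]].
S⁻¹L = [[9, 1, 2], [3, 4, -18], [-3, 0, -2]].
M = (S⁻¹L)N⁻¹ = [[-1, 0, 2], [-4, -3, -2], [0, 0, -1]].

-4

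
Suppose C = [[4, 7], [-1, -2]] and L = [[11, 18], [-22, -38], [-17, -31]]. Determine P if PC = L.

P = [[4, 5], [-6, -2], [-3, 5]]

Right-multiplying both sides by C⁻¹ gives P = LC⁻¹.
det C = -1; the adjugate gives C⁻¹ = [[2, 7], [-1, -4]].
P = LC⁻¹ = [[11, 18], [-22, -38], [-17, -31]] · [[2, 7], [-1, -4]] = [[4, 5], [-6, -2], [-3, 5]].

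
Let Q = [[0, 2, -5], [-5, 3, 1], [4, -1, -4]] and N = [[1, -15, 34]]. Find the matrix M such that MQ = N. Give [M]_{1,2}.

-5

Q is on the right of M, so right-multiply by Q⁻¹: M = NQ⁻¹.
det Q = 3; the adjugate gives Q⁻¹ = [[-11/3, 13/3, 17/3], [-16/3, 20/3, 25/3], [-7/3, 8/3, 10/3]].
M = NQ⁻¹ = [[1, -15, 34]] · [[-11/3, 13/3, 17/3], [-16/3, 20/3, 25/3], [-7/3, 8/3, 10/3]] = [[-3, -5, -6]].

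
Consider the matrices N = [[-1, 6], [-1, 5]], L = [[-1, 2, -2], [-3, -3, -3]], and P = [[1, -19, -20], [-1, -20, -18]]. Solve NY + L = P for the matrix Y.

NY = P − L = [[2, -21, -18], [2, -17, -15]].
N is on the left of Y, so left-multiply by N⁻¹: Y = N⁻¹(P − L).
N has determinant 1; N⁻¹ = [[5, -6], [1, -1]].
Y = N⁻¹(P − L) = [[-2, -3, 0], [0, -4, -3]].

Y = [[-2, -3, 0], [0, -4, -3]]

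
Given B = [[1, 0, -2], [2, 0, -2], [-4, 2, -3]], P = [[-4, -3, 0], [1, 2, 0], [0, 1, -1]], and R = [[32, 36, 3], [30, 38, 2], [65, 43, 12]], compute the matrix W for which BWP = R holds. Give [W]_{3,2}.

W = B⁻¹RP⁻¹ (apply B⁻¹ on the left and P⁻¹ on the right).
det B = -4; the adjugate gives B⁻¹ = [[-1, 1, 0], [-7/2, 11/4, 1/2], [-1, 1/2, 0]].
det P = 5; the adjugate gives P⁻¹ = [[-2/5, -3/5, 0], [1/5, 4/5, 0], [1/5, 4/5, -1]].
B⁻¹R = [[-2, 2, -1], [3, 0, 1], [-17, -17, -2]].
W = (B⁻¹R)P⁻¹ = [[1, 2, 1], [-1, -1, -1], [3, -5, 2]].

-5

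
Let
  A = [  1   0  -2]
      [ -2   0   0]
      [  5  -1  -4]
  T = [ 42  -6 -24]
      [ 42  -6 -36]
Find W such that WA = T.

W = [[0, -6, 6], [6, -3, 6]]

Right-multiplying both sides by A⁻¹ gives W = TA⁻¹.
A has determinant -4; A⁻¹ = [[0, -1/2, 0], [2, -3/2, -1], [-1/2, -1/4, 0]].
W = TA⁻¹ = [[42, -6, -24], [42, -6, -36]] · [[0, -1/2, 0], [2, -3/2, -1], [-1/2, -1/4, 0]] = [[0, -6, 6], [6, -3, 6]].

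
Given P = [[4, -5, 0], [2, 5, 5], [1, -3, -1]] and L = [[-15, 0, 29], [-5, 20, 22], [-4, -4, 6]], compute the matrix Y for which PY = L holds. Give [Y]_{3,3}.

Left-multiplying both sides by P⁻¹ gives Y = P⁻¹L.
det P = 5; the adjugate gives P⁻¹ = [[2, -1, -5], [7/5, -4/5, -4], [-11/5, 7/5, 6]].
Y = P⁻¹L = [[2, -1, -5], [7/5, -4/5, -4], [-11/5, 7/5, 6]] · [[-15, 0, 29], [-5, 20, 22], [-4, -4, 6]] = [[-5, 0, 6], [-1, 0, -1], [2, 4, 3]].

3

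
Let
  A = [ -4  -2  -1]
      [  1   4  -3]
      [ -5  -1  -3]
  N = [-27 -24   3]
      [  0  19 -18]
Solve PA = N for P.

P = [[6, -3, 0], [0, 5, 1]]

A is on the right of P, so right-multiply by A⁻¹: P = NA⁻¹.
det A = 5, so A⁻¹ = [[-3, -1, 2], [18/5, 7/5, -13/5], [19/5, 6/5, -14/5]].
P = NA⁻¹ = [[-27, -24, 3], [0, 19, -18]] · [[-3, -1, 2], [18/5, 7/5, -13/5], [19/5, 6/5, -14/5]] = [[6, -3, 0], [0, 5, 1]].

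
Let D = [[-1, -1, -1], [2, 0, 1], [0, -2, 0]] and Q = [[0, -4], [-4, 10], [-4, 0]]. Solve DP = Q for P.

P = [[-2, 6], [2, 0], [0, -2]]

Since D multiplies P on the left, P = D⁻¹Q.
D has determinant 2; D⁻¹ = [[1, 1, -1/2], [0, 0, -1/2], [-2, -1, 1]].
P = D⁻¹Q = [[1, 1, -1/2], [0, 0, -1/2], [-2, -1, 1]] · [[0, -4], [-4, 10], [-4, 0]] = [[-2, 6], [2, 0], [0, -2]].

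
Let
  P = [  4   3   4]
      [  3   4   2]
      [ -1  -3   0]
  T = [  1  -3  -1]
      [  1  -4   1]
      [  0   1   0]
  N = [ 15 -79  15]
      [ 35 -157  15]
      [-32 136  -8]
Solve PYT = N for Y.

Left-multiply by P⁻¹ and right-multiply by T⁻¹: Y = P⁻¹NT⁻¹.
det P = -2; the adjugate gives P⁻¹ = [[-3, 6, 5], [1, -2, -2], [5/2, -9/2, -7/2]].
det T = -2; the adjugate gives T⁻¹ = [[1/2, 1/2, 7/2], [0, 0, 1], [-1/2, 1/2, 1/2]].
P⁻¹N = [[5, -25, 5], [9, -37, 1], [-8, 33, -2]].
Y = (P⁻¹N)T⁻¹ = [[0, 5, -5], [4, 5, -5], [-3, -5, 4]].

Y = [[0, 5, -5], [4, 5, -5], [-3, -5, 4]]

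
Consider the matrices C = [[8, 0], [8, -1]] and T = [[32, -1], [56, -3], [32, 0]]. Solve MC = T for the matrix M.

C is on the right of M, so right-multiply by C⁻¹: M = TC⁻¹.
C has determinant -8; C⁻¹ = [[1/8, 0], [1, -1]].
M = TC⁻¹ = [[32, -1], [56, -3], [32, 0]] · [[1/8, 0], [1, -1]] = [[3, 1], [4, 3], [4, 0]].

M = [[3, 1], [4, 3], [4, 0]]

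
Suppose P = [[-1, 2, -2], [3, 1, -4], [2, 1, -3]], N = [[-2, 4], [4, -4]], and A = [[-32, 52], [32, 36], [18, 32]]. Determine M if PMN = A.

M = P⁻¹AN⁻¹ (apply P⁻¹ on the left and N⁻¹ on the right).
det P = -1; the adjugate gives P⁻¹ = [[-1, -4, 6], [-1, -7, 10], [-1, -5, 7]].
N has determinant -8; N⁻¹ = [[1/2, 1/2], [1/2, 1/4]].
P⁻¹A = [[12, -4], [-12, 16], [-2, -8]].
M = (P⁻¹A)N⁻¹ = [[4, 5], [2, -2], [-5, -3]].

M = [[4, 5], [2, -2], [-5, -3]]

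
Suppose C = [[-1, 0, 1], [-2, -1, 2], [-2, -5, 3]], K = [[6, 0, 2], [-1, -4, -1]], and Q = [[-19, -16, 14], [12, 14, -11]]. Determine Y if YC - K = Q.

YC = Q + K = [[-13, -16, 16], [11, 10, -12]].
Since C sits to the right of Y, Y = (Q + K)C⁻¹.
det C = 1; the adjugate gives C⁻¹ = [[7, -5, 1], [2, -1, 0], [8, -5, 1]].
Y = (Q + K)C⁻¹ = [[5, 1, 3], [1, -5, -1]].

Y = [[5, 1, 3], [1, -5, -1]]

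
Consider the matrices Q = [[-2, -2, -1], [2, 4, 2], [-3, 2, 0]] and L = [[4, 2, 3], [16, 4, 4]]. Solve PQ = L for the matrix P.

Right-multiplying both sides by Q⁻¹ gives P = LQ⁻¹.
Q has determinant 4; Q⁻¹ = [[-1, -1/2, 0], [-3/2, -3/4, 1/2], [4, 5/2, -1]].
P = LQ⁻¹ = [[4, 2, 3], [16, 4, 4]] · [[-1, -1/2, 0], [-3/2, -3/4, 1/2], [4, 5/2, -1]] = [[5, 4, -2], [-6, -1, -2]].

P = [[5, 4, -2], [-6, -1, -2]]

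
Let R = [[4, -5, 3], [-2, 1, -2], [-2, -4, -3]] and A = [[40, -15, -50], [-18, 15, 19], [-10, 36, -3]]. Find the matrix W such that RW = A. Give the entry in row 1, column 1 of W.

Since R multiplies W on the left, W = R⁻¹A.
det R = -4, so R⁻¹ = [[11/4, 27/4, -7/4], [1/2, 3/2, -1/2], [-5/2, -13/2, 3/2]].
W = R⁻¹A = [[11/4, 27/4, -7/4], [1/2, 3/2, -1/2], [-5/2, -13/2, 3/2]] · [[40, -15, -50], [-18, 15, 19], [-10, 36, -3]] = [[6, -3, -4], [-2, -3, 5], [2, -6, -3]].

6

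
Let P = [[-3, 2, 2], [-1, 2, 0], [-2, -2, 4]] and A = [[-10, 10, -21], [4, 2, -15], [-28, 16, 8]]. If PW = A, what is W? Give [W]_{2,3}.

Since P multiplies W on the left, W = P⁻¹A.
P has determinant -4; P⁻¹ = [[-2, 3, 1], [-1, 2, 1/2], [-3/2, 5/2, 1]].
W = P⁻¹A = [[-2, 3, 1], [-1, 2, 1/2], [-3/2, 5/2, 1]] · [[-10, 10, -21], [4, 2, -15], [-28, 16, 8]] = [[4, 2, 5], [4, 2, -5], [-3, 6, 2]].

-5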